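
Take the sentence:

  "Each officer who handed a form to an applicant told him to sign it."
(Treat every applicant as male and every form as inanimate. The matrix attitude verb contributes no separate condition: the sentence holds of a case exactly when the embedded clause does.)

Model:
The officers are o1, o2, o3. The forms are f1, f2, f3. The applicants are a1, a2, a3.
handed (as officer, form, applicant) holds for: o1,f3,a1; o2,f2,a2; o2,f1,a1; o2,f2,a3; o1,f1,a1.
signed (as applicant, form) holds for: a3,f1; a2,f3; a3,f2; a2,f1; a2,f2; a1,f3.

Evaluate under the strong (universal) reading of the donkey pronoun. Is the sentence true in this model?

"him" takes "an applicant" as antecedent and "it" takes "a form"; both are donkey pronouns co-varying with the restrictor.
Strong reading: for every (o,f,a) with handed(o,f,a), signed(a,f).
Restrictor triples: (o1,f1,a1)→signed(a1,f1) ✗  (o1,f3,a1)→signed(a1,f3) ✓  (o2,f1,a1)→signed(a1,f1) ✗  (o2,f2,a2)→signed(a2,f2) ✓  (o2,f2,a3)→signed(a3,f2) ✓
Counterexample: (o1,f1,a1) — signed(a1,f1) does not hold.

False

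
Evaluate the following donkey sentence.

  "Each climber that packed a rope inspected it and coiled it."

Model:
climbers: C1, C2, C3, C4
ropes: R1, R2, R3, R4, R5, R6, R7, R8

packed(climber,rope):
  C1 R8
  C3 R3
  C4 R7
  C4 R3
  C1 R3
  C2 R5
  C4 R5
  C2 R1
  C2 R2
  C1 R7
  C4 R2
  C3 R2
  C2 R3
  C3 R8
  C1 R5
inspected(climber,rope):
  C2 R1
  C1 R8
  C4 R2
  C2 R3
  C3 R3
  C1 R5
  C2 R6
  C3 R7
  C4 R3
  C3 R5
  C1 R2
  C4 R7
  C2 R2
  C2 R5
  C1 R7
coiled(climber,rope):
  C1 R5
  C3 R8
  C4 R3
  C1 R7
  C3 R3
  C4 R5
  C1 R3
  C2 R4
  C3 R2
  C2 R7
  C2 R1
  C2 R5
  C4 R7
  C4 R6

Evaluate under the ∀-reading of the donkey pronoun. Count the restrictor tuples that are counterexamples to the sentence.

8

"it" takes "a rope" as antecedent — a donkey pronoun bound across the clause boundary.
Strong reading: for every (c,r) with packed(c,r), inspected(c,r) ∧ coiled(c,r).
Restrictor pairs: (C1,R3) ✗  (C1,R5) ✓  (C1,R7) ✓  (C1,R8) ✗  (C2,R1) ✓  (C2,R2) ✗  (C2,R3) ✗  (C2,R5) ✓  (C3,R2) ✗  (C3,R3) ✓  (C3,R8) ✗  (C4,R2) ✗  (C4,R3) ✓  (C4,R5) ✗  (C4,R7) ✓
Counterexamples (restrictor pairs failing the scope): 8.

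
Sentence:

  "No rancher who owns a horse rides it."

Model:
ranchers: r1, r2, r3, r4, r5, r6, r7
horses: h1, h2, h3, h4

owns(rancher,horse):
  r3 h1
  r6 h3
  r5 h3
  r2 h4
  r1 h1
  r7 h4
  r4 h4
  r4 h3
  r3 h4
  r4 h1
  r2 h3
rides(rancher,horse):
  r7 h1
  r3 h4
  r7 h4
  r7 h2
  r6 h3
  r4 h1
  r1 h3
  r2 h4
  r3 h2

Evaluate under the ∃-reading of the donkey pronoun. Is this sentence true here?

False

"it" takes "a horse" as antecedent — a donkey pronoun bound across the clause boundary.
Truth condition: for no (r,h) with owns(r,h) does rides(r,h) hold.
Restrictor pairs — does the scope hold? (r1,h1):fails  (r2,h3):fails  (r2,h4):holds  (r3,h1):fails  (r3,h4):holds  (r4,h1):holds  (r4,h3):fails  (r4,h4):fails  (r5,h3):fails  (r6,h3):holds  (r7,h4):holds
Scope holds for 5 pair(s), so the sentence is false.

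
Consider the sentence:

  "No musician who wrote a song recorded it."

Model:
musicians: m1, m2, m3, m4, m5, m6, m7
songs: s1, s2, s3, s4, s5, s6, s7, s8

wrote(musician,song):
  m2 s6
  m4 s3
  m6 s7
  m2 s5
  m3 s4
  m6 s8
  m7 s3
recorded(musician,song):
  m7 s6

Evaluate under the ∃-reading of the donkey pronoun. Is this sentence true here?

True

"it" takes "a song" as antecedent — a donkey pronoun bound across the clause boundary.
Truth condition: for no (m,s) with wrote(m,s) does recorded(m,s) hold.
Restrictor pairs — does the scope hold? (m2,s5):fails  (m2,s6):fails  (m3,s4):fails  (m4,s3):fails  (m6,s7):fails  (m6,s8):fails  (m7,s3):fails
Scope holds for no restrictor pair, so the sentence is true.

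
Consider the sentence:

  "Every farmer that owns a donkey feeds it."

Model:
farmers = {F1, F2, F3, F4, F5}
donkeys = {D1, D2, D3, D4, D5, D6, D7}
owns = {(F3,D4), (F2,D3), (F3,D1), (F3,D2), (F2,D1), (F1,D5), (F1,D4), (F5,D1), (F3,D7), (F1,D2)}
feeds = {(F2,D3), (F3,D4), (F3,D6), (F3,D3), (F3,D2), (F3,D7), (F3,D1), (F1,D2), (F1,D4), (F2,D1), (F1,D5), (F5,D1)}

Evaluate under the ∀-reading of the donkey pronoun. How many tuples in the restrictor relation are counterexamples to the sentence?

0

"it" takes "a donkey" as antecedent — a donkey pronoun bound across the clause boundary.
Strong reading: for every (f,d) with owns(f,d), feeds(f,d).
Restrictor pairs: (F1,D2) ✓  (F1,D4) ✓  (F1,D5) ✓  (F2,D1) ✓  (F2,D3) ✓  (F3,D1) ✓  (F3,D2) ✓  (F3,D4) ✓  (F3,D7) ✓  (F5,D1) ✓
Counterexamples (restrictor pairs failing the scope): 0.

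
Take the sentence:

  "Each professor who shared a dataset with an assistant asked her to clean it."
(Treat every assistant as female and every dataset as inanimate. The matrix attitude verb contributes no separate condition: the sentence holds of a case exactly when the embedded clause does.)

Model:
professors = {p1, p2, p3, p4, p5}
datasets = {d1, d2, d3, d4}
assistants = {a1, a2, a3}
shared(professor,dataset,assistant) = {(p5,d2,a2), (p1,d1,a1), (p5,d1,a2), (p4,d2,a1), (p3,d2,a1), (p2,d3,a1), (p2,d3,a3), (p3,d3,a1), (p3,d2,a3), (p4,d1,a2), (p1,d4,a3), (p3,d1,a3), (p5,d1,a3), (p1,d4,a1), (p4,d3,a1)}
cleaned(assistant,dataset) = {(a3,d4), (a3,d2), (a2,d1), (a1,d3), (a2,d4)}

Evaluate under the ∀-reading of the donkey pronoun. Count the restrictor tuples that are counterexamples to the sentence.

8

"her" takes "an assistant" as antecedent and "it" takes "a dataset"; both are donkey pronouns co-varying with the restrictor.
Strong reading: for every (p,d,a) with shared(p,d,a), cleaned(a,d).
Restrictor triples: (p1,d1,a1)→cleaned(a1,d1) ✗  (p1,d4,a1)→cleaned(a1,d4) ✗  (p1,d4,a3)→cleaned(a3,d4) ✓  (p2,d3,a1)→cleaned(a1,d3) ✓  (p2,d3,a3)→cleaned(a3,d3) ✗  (p3,d1,a3)→cleaned(a3,d1) ✗  (p3,d2,a1)→cleaned(a1,d2) ✗  (p3,d2,a3)→cleaned(a3,d2) ✓  (p3,d3,a1)→cleaned(a1,d3) ✓  (p4,d1,a2)→cleaned(a2,d1) ✓  (p4,d2,a1)→cleaned(a1,d2) ✗  (p4,d3,a1)→cleaned(a1,d3) ✓  (p5,d1,a2)→cleaned(a2,d1) ✓  (p5,d1,a3)→cleaned(a3,d1) ✗  (p5,d2,a2)→cleaned(a2,d2) ✗
Counterexamples (restrictor triples failing the scope): 8.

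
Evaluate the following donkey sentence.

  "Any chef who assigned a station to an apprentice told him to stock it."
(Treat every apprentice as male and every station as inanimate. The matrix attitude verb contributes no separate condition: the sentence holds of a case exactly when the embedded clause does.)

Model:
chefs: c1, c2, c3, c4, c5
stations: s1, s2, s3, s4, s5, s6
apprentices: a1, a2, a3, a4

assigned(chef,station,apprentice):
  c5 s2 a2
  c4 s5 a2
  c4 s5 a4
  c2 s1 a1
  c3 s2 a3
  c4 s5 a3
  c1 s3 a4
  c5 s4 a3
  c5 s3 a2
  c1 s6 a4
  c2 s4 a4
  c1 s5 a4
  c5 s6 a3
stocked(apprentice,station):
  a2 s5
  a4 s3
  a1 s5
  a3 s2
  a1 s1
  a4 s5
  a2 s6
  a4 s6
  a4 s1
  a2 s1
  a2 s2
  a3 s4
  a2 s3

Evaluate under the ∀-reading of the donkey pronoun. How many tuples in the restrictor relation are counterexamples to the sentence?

"him" takes "an apprentice" as antecedent and "it" takes "a station"; both are donkey pronouns co-varying with the restrictor.
Strong reading: for every (c,s,a) with assigned(c,s,a), stocked(a,s).
Restrictor triples: (c1,s3,a4)→stocked(a4,s3) ✓  (c1,s5,a4)→stocked(a4,s5) ✓  (c1,s6,a4)→stocked(a4,s6) ✓  (c2,s1,a1)→stocked(a1,s1) ✓  (c2,s4,a4)→stocked(a4,s4) ✗  (c3,s2,a3)→stocked(a3,s2) ✓  (c4,s5,a2)→stocked(a2,s5) ✓  (c4,s5,a3)→stocked(a3,s5) ✗  (c4,s5,a4)→stocked(a4,s5) ✓  (c5,s2,a2)→stocked(a2,s2) ✓  (c5,s3,a2)→stocked(a2,s3) ✓  (c5,s4,a3)→stocked(a3,s4) ✓  (c5,s6,a3)→stocked(a3,s6) ✗
Counterexamples (restrictor triples failing the scope): 3.

3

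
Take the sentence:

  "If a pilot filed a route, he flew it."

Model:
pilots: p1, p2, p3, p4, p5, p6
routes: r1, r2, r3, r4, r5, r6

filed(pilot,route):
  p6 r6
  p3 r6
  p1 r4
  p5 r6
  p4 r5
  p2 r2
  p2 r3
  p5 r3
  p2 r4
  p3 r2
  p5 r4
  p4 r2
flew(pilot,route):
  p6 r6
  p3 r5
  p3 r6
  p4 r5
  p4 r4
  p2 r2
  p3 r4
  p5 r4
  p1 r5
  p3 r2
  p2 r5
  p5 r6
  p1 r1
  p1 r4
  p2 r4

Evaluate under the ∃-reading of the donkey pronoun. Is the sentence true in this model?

"it" takes "a route" as antecedent — a donkey pronoun bound across the clause boundary.
Weak reading: every pilot p with some filed-route has at least one filed-route r such that flew(p,r).
Per pilot: p1:✓  p2:✓  p3:✓  p4:✓  p5:✓  p6:✓
Every pilot in the restrictor has a witness.

True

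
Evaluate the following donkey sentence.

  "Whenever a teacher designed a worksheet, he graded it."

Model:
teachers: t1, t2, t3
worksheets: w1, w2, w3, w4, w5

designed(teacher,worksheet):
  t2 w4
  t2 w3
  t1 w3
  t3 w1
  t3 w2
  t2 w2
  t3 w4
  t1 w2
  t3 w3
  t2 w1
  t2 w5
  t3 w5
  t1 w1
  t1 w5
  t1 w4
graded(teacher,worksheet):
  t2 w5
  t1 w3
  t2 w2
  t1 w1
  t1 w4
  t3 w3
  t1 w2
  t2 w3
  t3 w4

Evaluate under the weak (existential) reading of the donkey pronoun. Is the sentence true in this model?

True

"it" takes "a worksheet" as antecedent — a donkey pronoun bound across the clause boundary.
Weak reading: every teacher t with some designed-worksheet has at least one designed-worksheet w such that graded(t,w).
Per teacher: t1:✓  t2:✓  t3:✓
Every teacher in the restrictor has a witness.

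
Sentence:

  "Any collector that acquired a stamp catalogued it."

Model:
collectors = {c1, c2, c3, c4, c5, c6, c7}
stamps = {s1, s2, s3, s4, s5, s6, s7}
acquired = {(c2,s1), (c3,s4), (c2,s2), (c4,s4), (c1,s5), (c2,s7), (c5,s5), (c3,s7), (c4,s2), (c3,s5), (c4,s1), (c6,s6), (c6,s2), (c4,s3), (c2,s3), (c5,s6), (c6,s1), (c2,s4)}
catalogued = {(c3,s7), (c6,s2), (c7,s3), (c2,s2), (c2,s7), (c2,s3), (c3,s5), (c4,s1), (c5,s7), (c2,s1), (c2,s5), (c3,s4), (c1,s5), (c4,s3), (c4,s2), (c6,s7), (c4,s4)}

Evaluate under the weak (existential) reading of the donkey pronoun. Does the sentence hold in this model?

False

"it" takes "a stamp" as antecedent — a donkey pronoun bound across the clause boundary.
Weak reading: every collector c with some acquired-stamp has at least one acquired-stamp s such that catalogued(c,s).
Per collector: c1:✓  c2:✓  c3:✓  c4:✓  c5:✗  c6:✓
c5 has no witness among its acquired-stamps.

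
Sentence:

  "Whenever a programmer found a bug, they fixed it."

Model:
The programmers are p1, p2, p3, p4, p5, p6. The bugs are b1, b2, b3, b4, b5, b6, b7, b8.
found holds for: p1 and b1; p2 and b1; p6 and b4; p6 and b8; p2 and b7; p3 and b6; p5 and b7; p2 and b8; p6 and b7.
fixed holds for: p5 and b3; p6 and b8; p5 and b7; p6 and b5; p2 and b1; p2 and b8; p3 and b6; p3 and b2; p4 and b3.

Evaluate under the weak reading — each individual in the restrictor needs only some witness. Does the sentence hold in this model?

False

"it" takes "a bug" as antecedent — a donkey pronoun bound across the clause boundary.
Weak reading: every programmer p with some found-bug has at least one found-bug b such that fixed(p,b).
Per programmer: p1:✗  p2:✓  p3:✓  p5:✓  p6:✓
p1 has no witness among its found-bugs.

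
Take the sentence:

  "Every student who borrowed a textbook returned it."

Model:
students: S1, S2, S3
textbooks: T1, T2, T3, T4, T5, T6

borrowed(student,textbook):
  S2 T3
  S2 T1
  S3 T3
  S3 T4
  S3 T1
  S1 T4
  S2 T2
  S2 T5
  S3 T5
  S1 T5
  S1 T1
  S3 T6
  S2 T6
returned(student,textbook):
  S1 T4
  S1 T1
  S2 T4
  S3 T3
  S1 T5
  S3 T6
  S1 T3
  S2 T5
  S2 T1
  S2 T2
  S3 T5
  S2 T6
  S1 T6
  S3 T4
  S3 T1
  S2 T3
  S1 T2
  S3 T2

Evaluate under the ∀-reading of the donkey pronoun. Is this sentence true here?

True

"it" takes "a textbook" as antecedent — a donkey pronoun bound across the clause boundary.
Strong reading: for every (s,t) with borrowed(s,t), returned(s,t).
Restrictor pairs: (S1,T1) ✓  (S1,T4) ✓  (S1,T5) ✓  (S2,T1) ✓  (S2,T2) ✓  (S2,T3) ✓  (S2,T5) ✓  (S2,T6) ✓  (S3,T1) ✓  (S3,T3) ✓  (S3,T4) ✓  (S3,T5) ✓  (S3,T6) ✓
Every restrictor pair satisfies the scope.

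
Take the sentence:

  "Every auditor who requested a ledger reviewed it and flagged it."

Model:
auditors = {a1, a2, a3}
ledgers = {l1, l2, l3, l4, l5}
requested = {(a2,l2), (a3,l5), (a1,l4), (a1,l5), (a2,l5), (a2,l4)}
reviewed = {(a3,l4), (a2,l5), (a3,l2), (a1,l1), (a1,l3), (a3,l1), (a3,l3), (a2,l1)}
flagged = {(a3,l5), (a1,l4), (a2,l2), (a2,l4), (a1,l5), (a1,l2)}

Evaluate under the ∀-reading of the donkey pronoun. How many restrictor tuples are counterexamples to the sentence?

"it" takes "a ledger" as antecedent — a donkey pronoun bound across the clause boundary.
Strong reading: for every (a,l) with requested(a,l), reviewed(a,l) ∧ flagged(a,l).
Restrictor pairs: (a1,l4) ✗  (a1,l5) ✗  (a2,l2) ✗  (a2,l4) ✗  (a2,l5) ✗  (a3,l5) ✗
Counterexamples (restrictor pairs failing the scope): 6.

6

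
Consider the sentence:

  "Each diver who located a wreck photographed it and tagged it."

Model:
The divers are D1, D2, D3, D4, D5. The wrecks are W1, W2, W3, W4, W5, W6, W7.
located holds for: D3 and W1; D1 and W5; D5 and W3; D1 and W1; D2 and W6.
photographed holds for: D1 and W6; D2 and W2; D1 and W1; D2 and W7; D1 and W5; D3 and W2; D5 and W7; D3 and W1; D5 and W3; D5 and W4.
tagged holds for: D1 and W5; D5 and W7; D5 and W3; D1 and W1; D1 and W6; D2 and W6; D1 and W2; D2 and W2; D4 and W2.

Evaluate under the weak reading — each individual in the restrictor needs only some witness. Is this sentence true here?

"it" takes "a wreck" as antecedent — a donkey pronoun bound across the clause boundary.
Weak reading: every diver d with some located-wreck has at least one located-wreck w such that photographed(d,w) ∧ tagged(d,w).
Per diver: D1:✓  D2:✗  D3:✗  D5:✓
D2 has no witness among its located-wrecks.

False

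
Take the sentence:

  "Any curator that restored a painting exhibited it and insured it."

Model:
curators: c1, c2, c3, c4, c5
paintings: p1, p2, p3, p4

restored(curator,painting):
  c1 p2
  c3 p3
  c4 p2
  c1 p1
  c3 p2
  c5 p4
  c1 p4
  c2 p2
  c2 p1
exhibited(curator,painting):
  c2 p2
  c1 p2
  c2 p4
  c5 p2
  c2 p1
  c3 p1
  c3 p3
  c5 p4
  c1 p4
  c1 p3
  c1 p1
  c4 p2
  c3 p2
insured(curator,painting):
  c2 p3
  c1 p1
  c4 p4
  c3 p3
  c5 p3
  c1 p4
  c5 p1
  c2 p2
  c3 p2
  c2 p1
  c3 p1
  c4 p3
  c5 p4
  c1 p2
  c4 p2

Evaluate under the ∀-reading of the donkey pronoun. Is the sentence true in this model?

True

"it" takes "a painting" as antecedent — a donkey pronoun bound across the clause boundary.
Strong reading: for every (c,p) with restored(c,p), exhibited(c,p) ∧ insured(c,p).
Restrictor pairs: (c1,p1) ✓  (c1,p2) ✓  (c1,p4) ✓  (c2,p1) ✓  (c2,p2) ✓  (c3,p2) ✓  (c3,p3) ✓  (c4,p2) ✓  (c5,p4) ✓
Every restrictor pair satisfies the scope.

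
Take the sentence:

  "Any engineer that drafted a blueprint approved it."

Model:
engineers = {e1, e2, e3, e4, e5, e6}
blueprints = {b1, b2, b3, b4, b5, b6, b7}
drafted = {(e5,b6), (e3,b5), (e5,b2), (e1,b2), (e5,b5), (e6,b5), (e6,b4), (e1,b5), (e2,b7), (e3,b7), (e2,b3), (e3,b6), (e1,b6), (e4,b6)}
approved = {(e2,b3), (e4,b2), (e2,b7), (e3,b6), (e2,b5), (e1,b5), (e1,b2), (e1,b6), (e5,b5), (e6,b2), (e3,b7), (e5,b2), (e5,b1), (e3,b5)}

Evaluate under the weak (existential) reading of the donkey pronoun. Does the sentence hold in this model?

False

"it" takes "a blueprint" as antecedent — a donkey pronoun bound across the clause boundary.
Weak reading: every engineer e with some drafted-blueprint has at least one drafted-blueprint b such that approved(e,b).
Per engineer: e1:✓  e2:✓  e3:✓  e4:✗  e5:✓  e6:✗
e4 has no witness among its drafted-blueprints.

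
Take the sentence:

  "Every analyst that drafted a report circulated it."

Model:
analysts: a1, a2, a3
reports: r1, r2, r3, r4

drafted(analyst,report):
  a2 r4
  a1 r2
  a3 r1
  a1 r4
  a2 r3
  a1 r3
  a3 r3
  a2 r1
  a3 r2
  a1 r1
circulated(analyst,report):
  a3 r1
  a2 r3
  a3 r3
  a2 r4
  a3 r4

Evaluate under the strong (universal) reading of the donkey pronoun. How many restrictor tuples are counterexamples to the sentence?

"it" takes "a report" as antecedent — a donkey pronoun bound across the clause boundary.
Strong reading: for every (a,r) with drafted(a,r), circulated(a,r).
Restrictor pairs: (a1,r1) ✗  (a1,r2) ✗  (a1,r3) ✗  (a1,r4) ✗  (a2,r1) ✗  (a2,r3) ✓  (a2,r4) ✓  (a3,r1) ✓  (a3,r2) ✗  (a3,r3) ✓
Counterexamples (restrictor pairs failing the scope): 6.

6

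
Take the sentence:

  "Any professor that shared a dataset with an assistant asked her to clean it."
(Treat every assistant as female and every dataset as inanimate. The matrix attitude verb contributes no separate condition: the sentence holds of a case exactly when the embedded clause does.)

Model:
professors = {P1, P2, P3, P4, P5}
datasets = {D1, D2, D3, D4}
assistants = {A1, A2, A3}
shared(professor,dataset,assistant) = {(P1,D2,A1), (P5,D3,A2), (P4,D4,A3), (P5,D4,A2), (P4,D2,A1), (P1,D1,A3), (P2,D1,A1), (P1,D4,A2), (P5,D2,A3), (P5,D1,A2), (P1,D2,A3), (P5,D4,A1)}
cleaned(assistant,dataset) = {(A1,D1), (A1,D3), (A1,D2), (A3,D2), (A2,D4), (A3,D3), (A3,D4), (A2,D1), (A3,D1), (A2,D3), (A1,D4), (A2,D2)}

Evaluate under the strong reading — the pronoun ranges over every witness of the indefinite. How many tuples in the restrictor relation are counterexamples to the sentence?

0

"her" takes "an assistant" as antecedent and "it" takes "a dataset"; both are donkey pronouns co-varying with the restrictor.
Strong reading: for every (p,d,a) with shared(p,d,a), cleaned(a,d).
Restrictor triples: (P1,D1,A3)→cleaned(A3,D1) ✓  (P1,D2,A1)→cleaned(A1,D2) ✓  (P1,D2,A3)→cleaned(A3,D2) ✓  (P1,D4,A2)→cleaned(A2,D4) ✓  (P2,D1,A1)→cleaned(A1,D1) ✓  (P4,D2,A1)→cleaned(A1,D2) ✓  (P4,D4,A3)→cleaned(A3,D4) ✓  (P5,D1,A2)→cleaned(A2,D1) ✓  (P5,D2,A3)→cleaned(A3,D2) ✓  (P5,D3,A2)→cleaned(A2,D3) ✓  (P5,D4,A1)→cleaned(A1,D4) ✓  (P5,D4,A2)→cleaned(A2,D4) ✓
Counterexamples (restrictor triples failing the scope): 0.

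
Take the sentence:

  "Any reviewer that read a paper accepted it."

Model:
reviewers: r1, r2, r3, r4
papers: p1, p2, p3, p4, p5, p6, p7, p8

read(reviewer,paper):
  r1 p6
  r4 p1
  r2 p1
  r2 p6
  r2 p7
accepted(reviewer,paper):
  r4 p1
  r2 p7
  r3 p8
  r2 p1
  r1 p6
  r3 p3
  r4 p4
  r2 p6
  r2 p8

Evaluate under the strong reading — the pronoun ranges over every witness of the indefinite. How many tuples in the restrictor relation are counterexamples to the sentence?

0

"it" takes "a paper" as antecedent — a donkey pronoun bound across the clause boundary.
Strong reading: for every (r,p) with read(r,p), accepted(r,p).
Restrictor pairs: (r1,p6) ✓  (r2,p1) ✓  (r2,p6) ✓  (r2,p7) ✓  (r4,p1) ✓
Counterexamples (restrictor pairs failing the scope): 0.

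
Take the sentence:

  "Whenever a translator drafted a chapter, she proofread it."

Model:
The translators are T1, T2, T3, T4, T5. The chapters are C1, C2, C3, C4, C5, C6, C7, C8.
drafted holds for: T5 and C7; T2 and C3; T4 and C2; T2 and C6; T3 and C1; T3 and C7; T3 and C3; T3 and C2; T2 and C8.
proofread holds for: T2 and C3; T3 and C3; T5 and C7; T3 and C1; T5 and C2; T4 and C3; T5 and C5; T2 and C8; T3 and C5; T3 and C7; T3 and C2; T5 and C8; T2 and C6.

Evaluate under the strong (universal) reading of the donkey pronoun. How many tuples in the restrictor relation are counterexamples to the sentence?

"it" takes "a chapter" as antecedent — a donkey pronoun bound across the clause boundary.
Strong reading: for every (t,c) with drafted(t,c), proofread(t,c).
Restrictor pairs: (T2,C3) ✓  (T2,C6) ✓  (T2,C8) ✓  (T3,C1) ✓  (T3,C2) ✓  (T3,C3) ✓  (T3,C7) ✓  (T4,C2) ✗  (T5,C7) ✓
Counterexamples (restrictor pairs failing the scope): 1.

1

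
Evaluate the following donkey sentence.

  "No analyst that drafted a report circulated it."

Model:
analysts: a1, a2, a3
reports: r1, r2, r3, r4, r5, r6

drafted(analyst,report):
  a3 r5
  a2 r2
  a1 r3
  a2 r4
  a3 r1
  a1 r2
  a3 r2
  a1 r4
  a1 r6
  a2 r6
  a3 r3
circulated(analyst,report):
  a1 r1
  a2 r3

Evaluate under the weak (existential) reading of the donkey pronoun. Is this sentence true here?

"it" takes "a report" as antecedent — a donkey pronoun bound across the clause boundary.
Truth condition: for no (a,r) with drafted(a,r) does circulated(a,r) hold.
Restrictor pairs — does the scope hold? (a1,r2):fails  (a1,r3):fails  (a1,r4):fails  (a1,r6):fails  (a2,r2):fails  (a2,r4):fails  (a2,r6):fails  (a3,r1):fails  (a3,r2):fails  (a3,r3):fails  (a3,r5):fails
Scope holds for no restrictor pair, so the sentence is true.

True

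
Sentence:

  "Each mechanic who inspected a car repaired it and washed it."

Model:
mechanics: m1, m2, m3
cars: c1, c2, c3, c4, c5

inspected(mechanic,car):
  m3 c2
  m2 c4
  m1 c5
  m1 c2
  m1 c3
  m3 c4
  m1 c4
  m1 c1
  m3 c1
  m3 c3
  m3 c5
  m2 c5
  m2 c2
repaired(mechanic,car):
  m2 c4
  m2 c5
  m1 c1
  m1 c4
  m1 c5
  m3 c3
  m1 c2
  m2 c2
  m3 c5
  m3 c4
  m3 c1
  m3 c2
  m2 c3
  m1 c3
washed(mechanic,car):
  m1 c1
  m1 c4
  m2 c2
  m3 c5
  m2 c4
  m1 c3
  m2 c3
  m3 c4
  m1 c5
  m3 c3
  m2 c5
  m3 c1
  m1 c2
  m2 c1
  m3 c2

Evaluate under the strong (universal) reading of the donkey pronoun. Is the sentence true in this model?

True

"it" takes "a car" as antecedent — a donkey pronoun bound across the clause boundary.
Strong reading: for every (m,c) with inspected(m,c), repaired(m,c) ∧ washed(m,c).
Restrictor pairs: (m1,c1) ✓  (m1,c2) ✓  (m1,c3) ✓  (m1,c4) ✓  (m1,c5) ✓  (m2,c2) ✓  (m2,c4) ✓  (m2,c5) ✓  (m3,c1) ✓  (m3,c2) ✓  (m3,c3) ✓  (m3,c4) ✓  (m3,c5) ✓
Every restrictor pair satisfies the scope.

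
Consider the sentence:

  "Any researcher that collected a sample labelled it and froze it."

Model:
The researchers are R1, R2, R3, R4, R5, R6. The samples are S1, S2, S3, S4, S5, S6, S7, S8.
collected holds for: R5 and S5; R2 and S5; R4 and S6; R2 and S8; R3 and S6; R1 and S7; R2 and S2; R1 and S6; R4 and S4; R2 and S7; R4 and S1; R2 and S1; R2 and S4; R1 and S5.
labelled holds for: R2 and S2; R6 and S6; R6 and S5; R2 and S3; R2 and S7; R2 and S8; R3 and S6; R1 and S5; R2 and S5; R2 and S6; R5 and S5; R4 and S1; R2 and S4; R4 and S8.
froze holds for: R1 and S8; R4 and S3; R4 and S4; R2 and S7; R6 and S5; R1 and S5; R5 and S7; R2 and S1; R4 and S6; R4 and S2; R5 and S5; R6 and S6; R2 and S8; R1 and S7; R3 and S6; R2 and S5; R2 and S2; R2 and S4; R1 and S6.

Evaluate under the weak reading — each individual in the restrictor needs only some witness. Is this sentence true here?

"it" takes "a sample" as antecedent — a donkey pronoun bound across the clause boundary.
Weak reading: every researcher r with some collected-sample has at least one collected-sample s such that labelled(r,s) ∧ froze(r,s).
Per researcher: R1:✓  R2:✓  R3:✓  R4:✗  R5:✓
R4 has no witness among its collected-samples.

False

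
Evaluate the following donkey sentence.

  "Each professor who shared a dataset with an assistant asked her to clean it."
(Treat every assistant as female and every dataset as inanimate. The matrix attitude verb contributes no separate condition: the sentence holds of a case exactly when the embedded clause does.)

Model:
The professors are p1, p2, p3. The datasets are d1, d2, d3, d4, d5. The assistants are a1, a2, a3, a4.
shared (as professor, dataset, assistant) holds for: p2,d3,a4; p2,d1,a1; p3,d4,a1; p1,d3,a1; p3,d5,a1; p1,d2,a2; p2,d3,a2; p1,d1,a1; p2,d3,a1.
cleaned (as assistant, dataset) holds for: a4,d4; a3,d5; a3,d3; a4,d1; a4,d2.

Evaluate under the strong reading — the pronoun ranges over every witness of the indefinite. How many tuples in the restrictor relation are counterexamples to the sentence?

"her" takes "an assistant" as antecedent and "it" takes "a dataset"; both are donkey pronouns co-varying with the restrictor.
Strong reading: for every (p,d,a) with shared(p,d,a), cleaned(a,d).
Restrictor triples: (p1,d1,a1)→cleaned(a1,d1) ✗  (p1,d2,a2)→cleaned(a2,d2) ✗  (p1,d3,a1)→cleaned(a1,d3) ✗  (p2,d1,a1)→cleaned(a1,d1) ✗  (p2,d3,a1)→cleaned(a1,d3) ✗  (p2,d3,a2)→cleaned(a2,d3) ✗  (p2,d3,a4)→cleaned(a4,d3) ✗  (p3,d4,a1)→cleaned(a1,d4) ✗  (p3,d5,a1)→cleaned(a1,d5) ✗
Counterexamples (restrictor triples failing the scope): 9.

9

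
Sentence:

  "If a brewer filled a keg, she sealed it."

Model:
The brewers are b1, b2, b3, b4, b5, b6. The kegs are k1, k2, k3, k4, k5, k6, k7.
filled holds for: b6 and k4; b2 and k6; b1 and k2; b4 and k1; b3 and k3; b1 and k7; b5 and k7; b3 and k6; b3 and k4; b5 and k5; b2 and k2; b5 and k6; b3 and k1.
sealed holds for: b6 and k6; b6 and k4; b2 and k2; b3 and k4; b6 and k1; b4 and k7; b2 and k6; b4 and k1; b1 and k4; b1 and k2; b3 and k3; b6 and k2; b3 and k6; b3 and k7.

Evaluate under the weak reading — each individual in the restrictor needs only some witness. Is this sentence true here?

False

"it" takes "a keg" as antecedent — a donkey pronoun bound across the clause boundary.
Weak reading: every brewer b with some filled-keg has at least one filled-keg k such that sealed(b,k).
Per brewer: b1:✓  b2:✓  b3:✓  b4:✓  b5:✗  b6:✓
b5 has no witness among its filled-kegs.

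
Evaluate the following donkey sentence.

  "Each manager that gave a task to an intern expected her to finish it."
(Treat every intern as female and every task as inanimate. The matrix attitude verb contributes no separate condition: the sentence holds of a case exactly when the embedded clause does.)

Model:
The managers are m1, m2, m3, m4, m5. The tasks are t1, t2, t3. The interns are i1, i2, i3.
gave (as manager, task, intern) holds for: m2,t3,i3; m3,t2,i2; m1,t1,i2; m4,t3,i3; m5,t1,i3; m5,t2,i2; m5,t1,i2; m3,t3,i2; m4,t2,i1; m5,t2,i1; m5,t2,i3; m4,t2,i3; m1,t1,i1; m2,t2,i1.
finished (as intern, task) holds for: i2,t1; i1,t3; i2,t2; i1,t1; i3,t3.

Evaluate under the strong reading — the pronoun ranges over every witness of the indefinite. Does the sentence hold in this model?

"her" takes "an intern" as antecedent and "it" takes "a task"; both are donkey pronouns co-varying with the restrictor.
Strong reading: for every (m,t,i) with gave(m,t,i), finished(i,t).
Restrictor triples: (m1,t1,i1)→finished(i1,t1) ✓  (m1,t1,i2)→finished(i2,t1) ✓  (m2,t2,i1)→finished(i1,t2) ✗  (m2,t3,i3)→finished(i3,t3) ✓  (m3,t2,i2)→finished(i2,t2) ✓  (m3,t3,i2)→finished(i2,t3) ✗  (m4,t2,i1)→finished(i1,t2) ✗  (m4,t2,i3)→finished(i3,t2) ✗  (m4,t3,i3)→finished(i3,t3) ✓  (m5,t1,i2)→finished(i2,t1) ✓  (m5,t1,i3)→finished(i3,t1) ✗  (m5,t2,i1)→finished(i1,t2) ✗  (m5,t2,i2)→finished(i2,t2) ✓  (m5,t2,i3)→finished(i3,t2) ✗
Counterexample: (m2,t2,i1) — finished(i1,t2) does not hold.

False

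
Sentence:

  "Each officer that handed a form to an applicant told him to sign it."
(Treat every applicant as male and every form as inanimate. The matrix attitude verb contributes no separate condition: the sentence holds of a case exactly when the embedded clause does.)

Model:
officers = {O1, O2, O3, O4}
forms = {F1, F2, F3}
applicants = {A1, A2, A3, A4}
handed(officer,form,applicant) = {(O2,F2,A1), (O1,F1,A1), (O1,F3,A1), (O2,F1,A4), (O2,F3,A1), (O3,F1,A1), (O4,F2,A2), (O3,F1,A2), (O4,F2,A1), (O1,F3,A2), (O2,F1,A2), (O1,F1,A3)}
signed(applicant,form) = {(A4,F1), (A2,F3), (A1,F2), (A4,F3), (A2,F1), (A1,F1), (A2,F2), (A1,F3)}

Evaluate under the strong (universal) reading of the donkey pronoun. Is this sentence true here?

False

"him" takes "an applicant" as antecedent and "it" takes "a form"; both are donkey pronouns co-varying with the restrictor.
Strong reading: for every (o,f,a) with handed(o,f,a), signed(a,f).
Restrictor triples: (O1,F1,A1)→signed(A1,F1) ✓  (O1,F1,A3)→signed(A3,F1) ✗  (O1,F3,A1)→signed(A1,F3) ✓  (O1,F3,A2)→signed(A2,F3) ✓  (O2,F1,A2)→signed(A2,F1) ✓  (O2,F1,A4)→signed(A4,F1) ✓  (O2,F2,A1)→signed(A1,F2) ✓  (O2,F3,A1)→signed(A1,F3) ✓  (O3,F1,A1)→signed(A1,F1) ✓  (O3,F1,A2)→signed(A2,F1) ✓  (O4,F2,A1)→signed(A1,F2) ✓  (O4,F2,A2)→signed(A2,F2) ✓
Counterexample: (O1,F1,A3) — signed(A3,F1) does not hold.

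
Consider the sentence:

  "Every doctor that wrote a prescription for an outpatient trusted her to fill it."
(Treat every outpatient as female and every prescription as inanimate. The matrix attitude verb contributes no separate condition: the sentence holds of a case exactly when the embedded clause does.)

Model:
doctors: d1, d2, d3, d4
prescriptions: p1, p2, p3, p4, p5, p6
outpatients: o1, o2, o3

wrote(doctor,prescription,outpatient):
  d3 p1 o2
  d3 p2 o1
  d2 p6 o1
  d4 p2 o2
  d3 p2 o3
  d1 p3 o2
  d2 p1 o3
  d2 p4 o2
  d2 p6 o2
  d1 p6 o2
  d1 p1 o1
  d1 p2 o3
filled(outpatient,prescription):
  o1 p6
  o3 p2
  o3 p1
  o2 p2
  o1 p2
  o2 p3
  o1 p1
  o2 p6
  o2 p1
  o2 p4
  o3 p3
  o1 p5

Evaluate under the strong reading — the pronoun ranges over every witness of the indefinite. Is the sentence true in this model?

"her" takes "an outpatient" as antecedent and "it" takes "a prescription"; both are donkey pronouns co-varying with the restrictor.
Strong reading: for every (d,p,o) with wrote(d,p,o), filled(o,p).
Restrictor triples: (d1,p1,o1)→filled(o1,p1) ✓  (d1,p2,o3)→filled(o3,p2) ✓  (d1,p3,o2)→filled(o2,p3) ✓  (d1,p6,o2)→filled(o2,p6) ✓  (d2,p1,o3)→filled(o3,p1) ✓  (d2,p4,o2)→filled(o2,p4) ✓  (d2,p6,o1)→filled(o1,p6) ✓  (d2,p6,o2)→filled(o2,p6) ✓  (d3,p1,o2)→filled(o2,p1) ✓  (d3,p2,o1)→filled(o1,p2) ✓  (d3,p2,o3)→filled(o3,p2) ✓  (d4,p2,o2)→filled(o2,p2) ✓
Every restrictor triple satisfies the scope.

True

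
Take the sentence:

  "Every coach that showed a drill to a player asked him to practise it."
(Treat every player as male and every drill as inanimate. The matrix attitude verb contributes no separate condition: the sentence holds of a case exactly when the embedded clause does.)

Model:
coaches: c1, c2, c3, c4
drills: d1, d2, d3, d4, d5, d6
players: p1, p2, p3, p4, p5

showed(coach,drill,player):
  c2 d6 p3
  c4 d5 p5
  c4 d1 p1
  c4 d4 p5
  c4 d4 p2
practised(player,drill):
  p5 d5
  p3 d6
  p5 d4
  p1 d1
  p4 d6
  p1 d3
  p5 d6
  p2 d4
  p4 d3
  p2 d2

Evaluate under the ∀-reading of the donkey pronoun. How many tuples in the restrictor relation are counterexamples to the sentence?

0

"him" takes "a player" as antecedent and "it" takes "a drill"; both are donkey pronouns co-varying with the restrictor.
Strong reading: for every (c,d,p) with showed(c,d,p), practised(p,d).
Restrictor triples: (c2,d6,p3)→practised(p3,d6) ✓  (c4,d1,p1)→practised(p1,d1) ✓  (c4,d4,p2)→practised(p2,d4) ✓  (c4,d4,p5)→practised(p5,d4) ✓  (c4,d5,p5)→practised(p5,d5) ✓
Counterexamples (restrictor triples failing the scope): 0.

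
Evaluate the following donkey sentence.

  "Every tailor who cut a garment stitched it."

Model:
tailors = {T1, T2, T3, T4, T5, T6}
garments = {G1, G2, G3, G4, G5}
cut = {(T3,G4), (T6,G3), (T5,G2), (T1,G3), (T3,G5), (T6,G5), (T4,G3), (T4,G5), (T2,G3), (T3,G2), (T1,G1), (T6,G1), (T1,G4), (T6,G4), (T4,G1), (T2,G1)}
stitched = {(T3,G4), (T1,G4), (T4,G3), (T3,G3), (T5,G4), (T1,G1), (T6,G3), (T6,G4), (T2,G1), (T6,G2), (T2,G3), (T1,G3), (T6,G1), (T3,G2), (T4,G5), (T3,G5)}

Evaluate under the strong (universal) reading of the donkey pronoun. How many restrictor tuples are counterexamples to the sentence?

"it" takes "a garment" as antecedent — a donkey pronoun bound across the clause boundary.
Strong reading: for every (t,g) with cut(t,g), stitched(t,g).
Restrictor pairs: (T1,G1) ✓  (T1,G3) ✓  (T1,G4) ✓  (T2,G1) ✓  (T2,G3) ✓  (T3,G2) ✓  (T3,G4) ✓  (T3,G5) ✓  (T4,G1) ✗  (T4,G3) ✓  (T4,G5) ✓  (T5,G2) ✗  (T6,G1) ✓  (T6,G3) ✓  (T6,G4) ✓  (T6,G5) ✗
Counterexamples (restrictor pairs failing the scope): 3.

3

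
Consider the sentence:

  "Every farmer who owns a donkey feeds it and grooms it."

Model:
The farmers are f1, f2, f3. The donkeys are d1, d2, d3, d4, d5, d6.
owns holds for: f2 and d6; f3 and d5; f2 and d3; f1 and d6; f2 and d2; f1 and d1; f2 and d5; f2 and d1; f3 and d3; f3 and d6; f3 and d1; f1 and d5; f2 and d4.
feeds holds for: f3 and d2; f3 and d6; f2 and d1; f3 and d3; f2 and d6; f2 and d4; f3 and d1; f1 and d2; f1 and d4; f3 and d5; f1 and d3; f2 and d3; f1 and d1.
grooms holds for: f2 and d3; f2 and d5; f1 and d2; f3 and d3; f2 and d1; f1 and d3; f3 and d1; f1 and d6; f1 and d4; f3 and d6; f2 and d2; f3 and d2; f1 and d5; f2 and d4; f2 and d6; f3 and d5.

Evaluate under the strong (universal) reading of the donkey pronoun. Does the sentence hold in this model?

"it" takes "a donkey" as antecedent — a donkey pronoun bound across the clause boundary.
Strong reading: for every (f,d) with owns(f,d), feeds(f,d) ∧ grooms(f,d).
Restrictor pairs: (f1,d1) ✗  (f1,d5) ✗  (f1,d6) ✗  (f2,d1) ✓  (f2,d2) ✗  (f2,d3) ✓  (f2,d4) ✓  (f2,d5) ✗  (f2,d6) ✓  (f3,d1) ✓  (f3,d3) ✓  (f3,d5) ✓  (f3,d6) ✓
Counterexample: (f1,d1) is in owns but fails the scope.

False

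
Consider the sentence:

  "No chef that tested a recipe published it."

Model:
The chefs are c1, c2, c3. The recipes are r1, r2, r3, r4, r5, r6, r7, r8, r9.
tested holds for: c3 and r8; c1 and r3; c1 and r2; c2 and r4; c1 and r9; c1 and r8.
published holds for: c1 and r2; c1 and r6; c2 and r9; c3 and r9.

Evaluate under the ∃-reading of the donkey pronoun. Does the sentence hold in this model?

False

"it" takes "a recipe" as antecedent — a donkey pronoun bound across the clause boundary.
Truth condition: for no (c,r) with tested(c,r) does published(c,r) hold.
Restrictor pairs — does the scope hold? (c1,r2):holds  (c1,r3):fails  (c1,r8):fails  (c1,r9):fails  (c2,r4):fails  (c3,r8):fails
Scope holds for 1 pair(s), so the sentence is false.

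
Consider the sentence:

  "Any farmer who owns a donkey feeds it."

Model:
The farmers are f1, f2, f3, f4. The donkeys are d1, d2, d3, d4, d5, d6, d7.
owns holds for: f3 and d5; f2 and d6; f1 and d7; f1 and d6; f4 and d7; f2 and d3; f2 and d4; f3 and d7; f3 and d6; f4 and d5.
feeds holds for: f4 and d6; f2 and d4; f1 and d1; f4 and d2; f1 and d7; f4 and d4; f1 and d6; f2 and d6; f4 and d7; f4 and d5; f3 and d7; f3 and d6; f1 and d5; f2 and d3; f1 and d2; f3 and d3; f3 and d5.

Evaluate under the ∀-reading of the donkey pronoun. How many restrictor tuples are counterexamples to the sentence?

"it" takes "a donkey" as antecedent — a donkey pronoun bound across the clause boundary.
Strong reading: for every (f,d) with owns(f,d), feeds(f,d).
Restrictor pairs: (f1,d6) ✓  (f1,d7) ✓  (f2,d3) ✓  (f2,d4) ✓  (f2,d6) ✓  (f3,d5) ✓  (f3,d6) ✓  (f3,d7) ✓  (f4,d5) ✓  (f4,d7) ✓
Counterexamples (restrictor pairs failing the scope): 0.

0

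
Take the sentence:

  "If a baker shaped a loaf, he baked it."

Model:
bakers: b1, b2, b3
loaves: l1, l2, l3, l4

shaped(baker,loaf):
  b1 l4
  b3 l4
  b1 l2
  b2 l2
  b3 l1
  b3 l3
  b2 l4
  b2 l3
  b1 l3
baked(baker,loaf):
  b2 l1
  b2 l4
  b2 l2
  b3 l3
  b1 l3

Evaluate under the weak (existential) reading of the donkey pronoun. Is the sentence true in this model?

"it" takes "a loaf" as antecedent — a donkey pronoun bound across the clause boundary.
Weak reading: every baker b with some shaped-loaf has at least one shaped-loaf l such that baked(b,l).
Per baker: b1:✓  b2:✓  b3:✓
Every baker in the restrictor has a witness.

True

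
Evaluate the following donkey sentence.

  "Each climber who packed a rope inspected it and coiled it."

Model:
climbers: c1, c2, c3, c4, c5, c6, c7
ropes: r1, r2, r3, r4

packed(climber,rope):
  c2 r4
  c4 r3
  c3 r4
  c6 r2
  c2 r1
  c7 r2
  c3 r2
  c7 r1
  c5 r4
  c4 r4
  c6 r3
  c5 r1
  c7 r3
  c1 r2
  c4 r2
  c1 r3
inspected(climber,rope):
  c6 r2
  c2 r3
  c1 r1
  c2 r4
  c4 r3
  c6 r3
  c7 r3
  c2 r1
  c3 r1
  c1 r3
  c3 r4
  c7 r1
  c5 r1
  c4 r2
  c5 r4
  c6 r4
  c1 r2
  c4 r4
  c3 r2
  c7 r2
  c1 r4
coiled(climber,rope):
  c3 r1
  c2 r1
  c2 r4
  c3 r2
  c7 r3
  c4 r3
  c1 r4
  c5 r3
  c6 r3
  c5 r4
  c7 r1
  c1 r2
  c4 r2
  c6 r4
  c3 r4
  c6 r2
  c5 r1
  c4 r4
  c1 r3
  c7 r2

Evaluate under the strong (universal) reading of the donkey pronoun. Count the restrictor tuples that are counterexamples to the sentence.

0

"it" takes "a rope" as antecedent — a donkey pronoun bound across the clause boundary.
Strong reading: for every (c,r) with packed(c,r), inspected(c,r) ∧ coiled(c,r).
Restrictor pairs: (c1,r2) ✓  (c1,r3) ✓  (c2,r1) ✓  (c2,r4) ✓  (c3,r2) ✓  (c3,r4) ✓  (c4,r2) ✓  (c4,r3) ✓  (c4,r4) ✓  (c5,r1) ✓  (c5,r4) ✓  (c6,r2) ✓  (c6,r3) ✓  (c7,r1) ✓  (c7,r2) ✓  (c7,r3) ✓
Counterexamples (restrictor pairs failing the scope): 0.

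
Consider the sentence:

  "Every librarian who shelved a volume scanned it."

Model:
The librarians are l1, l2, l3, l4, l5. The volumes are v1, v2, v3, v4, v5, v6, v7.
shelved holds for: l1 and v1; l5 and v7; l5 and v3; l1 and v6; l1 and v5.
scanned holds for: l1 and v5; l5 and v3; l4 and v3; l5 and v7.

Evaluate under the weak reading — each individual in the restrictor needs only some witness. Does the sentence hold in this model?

"it" takes "a volume" as antecedent — a donkey pronoun bound across the clause boundary.
Weak reading: every librarian l with some shelved-volume has at least one shelved-volume v such that scanned(l,v).
Per librarian: l1:✓  l5:✓
Every librarian in the restrictor has a witness.

True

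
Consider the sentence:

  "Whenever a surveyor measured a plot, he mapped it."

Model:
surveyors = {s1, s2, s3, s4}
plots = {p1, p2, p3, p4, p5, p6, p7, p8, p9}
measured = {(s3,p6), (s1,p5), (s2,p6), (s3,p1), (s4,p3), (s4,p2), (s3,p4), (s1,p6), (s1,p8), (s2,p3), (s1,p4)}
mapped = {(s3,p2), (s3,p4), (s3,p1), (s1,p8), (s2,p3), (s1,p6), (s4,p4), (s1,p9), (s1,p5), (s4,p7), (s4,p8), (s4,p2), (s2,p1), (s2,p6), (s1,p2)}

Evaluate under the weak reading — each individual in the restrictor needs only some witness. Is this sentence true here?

True

"it" takes "a plot" as antecedent — a donkey pronoun bound across the clause boundary.
Weak reading: every surveyor s with some measured-plot has at least one measured-plot p such that mapped(s,p).
Per surveyor: s1:✓  s2:✓  s3:✓  s4:✓
Every surveyor in the restrictor has a witness.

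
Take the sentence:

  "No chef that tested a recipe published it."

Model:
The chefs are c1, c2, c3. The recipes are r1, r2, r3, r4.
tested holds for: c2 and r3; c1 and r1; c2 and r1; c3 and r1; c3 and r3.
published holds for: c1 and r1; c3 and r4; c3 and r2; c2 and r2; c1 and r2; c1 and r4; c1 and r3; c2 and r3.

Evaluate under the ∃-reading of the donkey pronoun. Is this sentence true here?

"it" takes "a recipe" as antecedent — a donkey pronoun bound across the clause boundary.
Truth condition: for no (c,r) with tested(c,r) does published(c,r) hold.
Restrictor pairs — does the scope hold? (c1,r1):holds  (c2,r1):fails  (c2,r3):holds  (c3,r1):fails  (c3,r3):fails
Scope holds for 2 pair(s), so the sentence is false.

False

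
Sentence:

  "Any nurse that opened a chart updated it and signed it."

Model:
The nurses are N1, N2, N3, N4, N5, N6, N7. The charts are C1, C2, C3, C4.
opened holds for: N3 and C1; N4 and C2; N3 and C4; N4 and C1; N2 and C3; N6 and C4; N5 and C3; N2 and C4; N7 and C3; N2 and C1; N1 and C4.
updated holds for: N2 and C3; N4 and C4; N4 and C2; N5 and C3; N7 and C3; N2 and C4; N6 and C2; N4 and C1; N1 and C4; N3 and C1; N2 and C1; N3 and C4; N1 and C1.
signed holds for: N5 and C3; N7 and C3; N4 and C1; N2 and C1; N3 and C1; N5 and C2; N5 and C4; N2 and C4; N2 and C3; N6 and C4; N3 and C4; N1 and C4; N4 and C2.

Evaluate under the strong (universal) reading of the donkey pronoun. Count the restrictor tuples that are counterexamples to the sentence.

"it" takes "a chart" as antecedent — a donkey pronoun bound across the clause boundary.
Strong reading: for every (n,c) with opened(n,c), updated(n,c) ∧ signed(n,c).
Restrictor pairs: (N1,C4) ✓  (N2,C1) ✓  (N2,C3) ✓  (N2,C4) ✓  (N3,C1) ✓  (N3,C4) ✓  (N4,C1) ✓  (N4,C2) ✓  (N5,C3) ✓  (N6,C4) ✗  (N7,C3) ✓
Counterexamples (restrictor pairs failing the scope): 1.

1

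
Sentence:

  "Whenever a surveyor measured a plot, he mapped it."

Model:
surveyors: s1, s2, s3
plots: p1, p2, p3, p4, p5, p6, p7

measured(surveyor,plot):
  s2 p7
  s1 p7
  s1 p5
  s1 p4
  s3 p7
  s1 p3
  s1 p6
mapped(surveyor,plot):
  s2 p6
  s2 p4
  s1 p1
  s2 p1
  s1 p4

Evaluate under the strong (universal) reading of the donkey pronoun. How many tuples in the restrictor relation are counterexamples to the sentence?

6

"it" takes "a plot" as antecedent — a donkey pronoun bound across the clause boundary.
Strong reading: for every (s,p) with measured(s,p), mapped(s,p).
Restrictor pairs: (s1,p3) ✗  (s1,p4) ✓  (s1,p5) ✗  (s1,p6) ✗  (s1,p7) ✗  (s2,p7) ✗  (s3,p7) ✗
Counterexamples (restrictor pairs failing the scope): 6.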